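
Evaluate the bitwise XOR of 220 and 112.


0b11011100 ^ 0b1110000 = 0b10101100 = 172

172


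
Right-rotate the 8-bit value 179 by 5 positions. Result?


Rotate 0b10110011 right by 5 (8-bit) = 0b10011101 = 157

157


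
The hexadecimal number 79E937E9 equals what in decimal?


79E937E9 hex = 2045327337 decimal

2045327337


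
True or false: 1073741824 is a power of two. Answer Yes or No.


0b1000000000000000000000000000000. Only one bit set => Yes

Yes


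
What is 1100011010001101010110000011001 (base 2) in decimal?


1100011010001101010110000011001 in decimal = 1665575961

1665575961


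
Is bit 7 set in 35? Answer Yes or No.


0b100011, bit 7 = 0. No

No


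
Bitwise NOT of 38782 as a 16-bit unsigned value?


~0b1001011101111110 = 0b110100010000001 = 26753 (16-bit unsigned)

26753


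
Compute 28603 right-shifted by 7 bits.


0b110111110111011 >> 7 = 0b11011111 = 223

223


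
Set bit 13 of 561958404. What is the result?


561958404 | (1 << 13) = 561958404 | 8192 = 561966596

561966596


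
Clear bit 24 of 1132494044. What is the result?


1132494044 & ~(1 << 24) = 1115716828

1115716828


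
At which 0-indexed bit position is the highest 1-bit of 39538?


0b1001101001110010. Highest set bit at position 15

15


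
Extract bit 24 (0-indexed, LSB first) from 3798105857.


0b11100010011000100111111100000001, position 24 = 0

0


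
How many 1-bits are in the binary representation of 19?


0b10011 has 3 set bits

3


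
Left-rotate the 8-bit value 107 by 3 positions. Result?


Rotate 0b1101011 left by 3 (8-bit) = 0b1011011 = 91

91


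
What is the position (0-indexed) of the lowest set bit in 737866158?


0b101011111110101111000110101110. Lowest set bit at position 1

1


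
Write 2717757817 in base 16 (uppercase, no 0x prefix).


2717757817 = A1FDB179 hex

A1FDB179


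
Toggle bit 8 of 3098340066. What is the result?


3098340066 ^ (1 << 8) = 3098340066 ^ 256 = 3098340322

3098340322


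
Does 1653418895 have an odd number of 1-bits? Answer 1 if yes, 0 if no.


0b1100010100011010010101110001111 has 16 ones => parity 0

0


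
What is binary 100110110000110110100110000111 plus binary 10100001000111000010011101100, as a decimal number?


100110110000110110100110000111 + 10100001000111000010011101100 = 111010111001101110111001110011 = 988212851

988212851


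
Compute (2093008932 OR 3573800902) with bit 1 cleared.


Step 1: 2093008932 | 3573800902 = 4257472486
Step 2: 4257472486 & ~(1 << 1) = 4257472484

4257472484


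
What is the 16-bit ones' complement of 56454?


56454 ^ 65535 = 9081

9081


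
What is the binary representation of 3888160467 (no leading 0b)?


3888160467 = 11100111110000001001111011010011 in binary

11100111110000001001111011010011


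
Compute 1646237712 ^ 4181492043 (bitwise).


0b1100010000111111001100000010000 ^ 0b11111001001111001000000101001011 = 0b10011011001000110001100101011011 = 2602768731

2602768731


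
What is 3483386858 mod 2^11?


3483386858 & 2047 = 1002

1002


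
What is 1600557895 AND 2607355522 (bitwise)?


0b1011111011001101001001101000111 & 0b10011011011010010001011010000010 = 0b11011011000000001001000000010 = 459280898

459280898


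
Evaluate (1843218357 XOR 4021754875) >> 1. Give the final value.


Step 1: 1843218357 ^ 4021754875 = 2188008526
Step 2: 2188008526 >> 1 = 1094004263

1094004263


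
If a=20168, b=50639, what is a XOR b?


20168 ^ 50639 = 35591

35591


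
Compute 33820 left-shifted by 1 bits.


0b1000010000011100 << 1 = 0b10000100000111000 = 67640

67640


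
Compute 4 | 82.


0b100 | 0b1010010 = 0b1010110 = 86

86


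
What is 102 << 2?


0b1100110 << 2 = 0b110011000 = 408

408


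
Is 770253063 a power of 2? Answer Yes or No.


0b101101111010010010000100000111. Multiple bits set => No

No


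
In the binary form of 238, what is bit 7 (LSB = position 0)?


0b11101110, position 7 = 1

1


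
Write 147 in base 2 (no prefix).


147 = 10010011 in binary

10010011


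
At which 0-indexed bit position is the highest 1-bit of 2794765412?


0b10100110100101001011110001100100. Highest set bit at position 31

31


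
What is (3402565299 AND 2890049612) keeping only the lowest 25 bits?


Step 1: 3402565299 & 2890049612 = 2286026752
Step 2: 2286026752 & 33554431 = 4325376

4325376


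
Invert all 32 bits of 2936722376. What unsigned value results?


2936722376 ^ 4294967295 = 1358244919

1358244919


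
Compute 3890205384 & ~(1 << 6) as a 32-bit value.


3890205384 & ~(1 << 6) = 3890205320

3890205320


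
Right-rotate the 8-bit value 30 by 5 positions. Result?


Rotate 0b11110 right by 5 (8-bit) = 0b11110000 = 240

240


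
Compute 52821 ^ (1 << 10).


52821 ^ (1 << 10) = 52821 ^ 1024 = 51797

51797


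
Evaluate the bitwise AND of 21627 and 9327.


0b101010001111011 & 0b10010001101111 = 0b10001101011 = 1131

1131


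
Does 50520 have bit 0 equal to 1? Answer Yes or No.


0b1100010101011000, bit 0 = 0. No

No


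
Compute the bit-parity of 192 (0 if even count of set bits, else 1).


0b11000000 has 2 ones => parity 0

0


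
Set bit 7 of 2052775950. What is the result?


2052775950 | (1 << 7) = 2052775950 | 128 = 2052776078

2052776078


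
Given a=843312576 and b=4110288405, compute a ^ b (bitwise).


843312576 ^ 4110288405 = 3334335445

3334335445


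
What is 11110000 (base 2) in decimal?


11110000 in decimal = 240

240


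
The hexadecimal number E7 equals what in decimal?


E7 hex = 231 decimal

231


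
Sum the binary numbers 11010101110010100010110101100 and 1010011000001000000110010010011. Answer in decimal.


11010101110010100010110101100 + 1010011000001000000110010010011 = 1101101101111010101001000111111 = 1841123903

1841123903


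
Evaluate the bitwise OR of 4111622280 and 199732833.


0b11110101000100100110000010001000 | 0b1011111001111010111001100001 = 0b11111111111101111110111011101001 = 4294438633

4294438633


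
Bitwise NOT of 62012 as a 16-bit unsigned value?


~0b1111001000111100 = 0b110111000011 = 3523 (16-bit unsigned)

3523


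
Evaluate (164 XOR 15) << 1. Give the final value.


Step 1: 164 ^ 15 = 171
Step 2: 171 << 1 = 342

342


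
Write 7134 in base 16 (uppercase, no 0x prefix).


7134 = 1BDE hex

1BDE


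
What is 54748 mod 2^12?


54748 & 4095 = 1500

1500


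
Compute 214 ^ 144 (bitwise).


0b11010110 ^ 0b10010000 = 0b1000110 = 70

70


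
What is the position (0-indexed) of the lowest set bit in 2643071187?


0b10011101100010100001000011010011. Lowest set bit at position 0

0


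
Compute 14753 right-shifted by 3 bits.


0b11100110100001 >> 3 = 0b11100110100 = 1844

1844


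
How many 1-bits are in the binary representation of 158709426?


0b1001011101011011011010110010 has 16 set bits

16


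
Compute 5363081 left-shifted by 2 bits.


0b10100011101010110001001 << 2 = 0b1010001110101011000100100 = 21452324

21452324


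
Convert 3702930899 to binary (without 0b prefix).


3702930899 = 11011100101101100011110111010011 in binary

11011100101101100011110111010011


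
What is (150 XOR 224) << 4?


Step 1: 150 ^ 224 = 118
Step 2: 118 << 4 = 1888

1888


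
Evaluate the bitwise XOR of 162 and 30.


0b10100010 ^ 0b11110 = 0b10111100 = 188

188


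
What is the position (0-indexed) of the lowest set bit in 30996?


0b111100100010100. Lowest set bit at position 2

2


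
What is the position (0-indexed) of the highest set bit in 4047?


0b111111001111. Highest set bit at position 11

11


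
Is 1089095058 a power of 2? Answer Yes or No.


0b1000000111010100100010110010010. Multiple bits set => No

No


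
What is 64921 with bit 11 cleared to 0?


64921 & ~(1 << 11) = 62873

62873


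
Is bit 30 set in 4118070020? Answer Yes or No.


0b11110101011101001100001100000100, bit 30 = 1. Yes

Yes


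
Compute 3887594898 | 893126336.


0b11100111101101111111110110010010 | 0b110101001111000000011011000000 = 0b11110111101111111111111111010010 = 4156555218

4156555218


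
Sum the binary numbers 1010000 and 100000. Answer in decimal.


1010000 + 100000 = 1110000 = 112

112


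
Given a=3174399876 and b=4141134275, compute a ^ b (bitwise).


3174399876 ^ 4141134275 = 1273089607

1273089607


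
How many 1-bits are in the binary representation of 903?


0b1110000111 has 6 set bits

6


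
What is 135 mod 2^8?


135 & 255 = 135

135


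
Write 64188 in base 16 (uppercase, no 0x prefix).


64188 = FABC hex

FABC


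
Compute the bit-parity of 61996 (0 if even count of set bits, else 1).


0b1111001000101100 has 8 ones => parity 0

0


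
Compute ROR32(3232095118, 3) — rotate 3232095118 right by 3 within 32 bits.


Rotate 0b11000000101001011101101110001110 right by 3 (32-bit) = 0b11011000000101001011101101110001 = 3625237361

3625237361


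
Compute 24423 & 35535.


0b101111101100111 & 0b1000101011001111 = 0b101001000111 = 2631

2631


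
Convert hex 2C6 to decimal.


2C6 hex = 710 decimal

710


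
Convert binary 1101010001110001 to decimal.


1101010001110001 in decimal = 54385

54385


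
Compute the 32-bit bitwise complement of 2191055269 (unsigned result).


~0b10000010100110001101100110100101 = 0b1111101011001110010011001011010 = 2103912026 (32-bit unsigned)

2103912026


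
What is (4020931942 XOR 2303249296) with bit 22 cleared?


Step 1: 4020931942 ^ 2303249296 = 1726105334
Step 2: 1726105334 & ~(1 << 22) = 1721911030

1721911030


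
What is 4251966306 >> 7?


0b11111101011011111101101101100010 >> 7 = 0b1111110101101111110110110 = 33218486

33218486


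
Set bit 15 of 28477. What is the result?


28477 | (1 << 15) = 28477 | 32768 = 61245

61245


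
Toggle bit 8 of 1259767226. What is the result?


1259767226 ^ (1 << 8) = 1259767226 ^ 256 = 1259766970

1259766970


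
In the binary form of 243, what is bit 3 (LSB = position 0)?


0b11110011, position 3 = 0

0


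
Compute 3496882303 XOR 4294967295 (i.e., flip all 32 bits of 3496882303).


3496882303 ^ 4294967295 = 798084992

798084992


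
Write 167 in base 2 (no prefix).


167 = 10100111 in binary

10100111


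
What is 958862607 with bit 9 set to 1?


958862607 | (1 << 9) = 958862607 | 512 = 958863119

958863119


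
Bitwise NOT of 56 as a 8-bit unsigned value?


~0b111000 = 0b11000111 = 199 (8-bit unsigned)

199


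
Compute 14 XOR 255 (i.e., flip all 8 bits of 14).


14 ^ 255 = 241

241


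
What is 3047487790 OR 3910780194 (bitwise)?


0b10110101101001001111100100101110 | 0b11101001000110011100010100100010 = 0b11111101101111011111110100101110 = 4257086766

4257086766


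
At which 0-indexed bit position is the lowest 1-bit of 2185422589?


0b10000010010000101110011011111101. Lowest set bit at position 0

0


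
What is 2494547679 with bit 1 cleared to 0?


2494547679 & ~(1 << 1) = 2494547677

2494547677


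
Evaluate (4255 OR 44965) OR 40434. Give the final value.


Step 1: 4255 | 44965 = 49087
Step 2: 49087 | 40434 = 49151

49151


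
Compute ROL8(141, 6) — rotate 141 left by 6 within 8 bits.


Rotate 0b10001101 left by 6 (8-bit) = 0b1100011 = 99

99


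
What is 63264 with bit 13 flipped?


63264 ^ (1 << 13) = 63264 ^ 8192 = 55072

55072


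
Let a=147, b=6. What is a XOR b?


147 ^ 6 = 149

149


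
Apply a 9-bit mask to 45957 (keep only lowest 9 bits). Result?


45957 & 511 = 389

389


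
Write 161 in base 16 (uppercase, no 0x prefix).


161 = A1 hex

A1


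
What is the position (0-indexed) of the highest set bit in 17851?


0b100010110111011. Highest set bit at position 14

14


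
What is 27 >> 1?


0b11011 >> 1 = 0b1101 = 13

13


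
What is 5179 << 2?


0b1010000111011 << 2 = 0b101000011101100 = 20716

20716


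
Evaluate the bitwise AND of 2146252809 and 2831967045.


0b1111111111011010011100000001001 & 0b10101000110011000110001101000101 = 0b101000110011000010000000000001 = 684466177

684466177


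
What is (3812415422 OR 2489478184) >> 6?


Step 1: 3812415422 | 2489478184 = 4152295358
Step 2: 4152295358 >> 6 = 64879614

64879614


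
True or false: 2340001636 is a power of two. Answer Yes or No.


0b10001011011110011001011101100100. Multiple bits set => No

No


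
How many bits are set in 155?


0b10011011 has 5 set bits

5


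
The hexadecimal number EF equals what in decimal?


EF hex = 239 decimal

239


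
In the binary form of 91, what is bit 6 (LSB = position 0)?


0b1011011, position 6 = 1

1


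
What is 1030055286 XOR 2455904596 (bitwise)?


0b111101011001010110010101110110 ^ 0b10010010011000100010000101010100 = 0b10101111000001110100010000100010 = 2936488994

2936488994


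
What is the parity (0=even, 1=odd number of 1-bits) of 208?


0b11010000 has 3 ones => parity 1

1


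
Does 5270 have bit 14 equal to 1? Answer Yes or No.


0b1010010010110, bit 14 = 0. No

No


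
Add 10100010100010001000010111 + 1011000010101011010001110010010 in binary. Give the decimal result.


10100010100010001000010111 + 1011000010101011010001110010010 = 1011010110111111100010110101001 = 1524614569

1524614569


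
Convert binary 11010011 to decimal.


11010011 in decimal = 211

211


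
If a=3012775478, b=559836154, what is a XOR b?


3012775478 ^ 559836154 = 2462918092

2462918092


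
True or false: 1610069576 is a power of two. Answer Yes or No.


0b1011111111101111011011001001000. Multiple bits set => No

No


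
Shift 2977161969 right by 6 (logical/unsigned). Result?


0b10110001011100111110001011110001 >> 6 = 0b10110001011100111110001011 = 46518155

46518155


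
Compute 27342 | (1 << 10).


27342 | (1 << 10) = 27342 | 1024 = 28366

28366


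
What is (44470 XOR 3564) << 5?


Step 1: 44470 ^ 3564 = 41050
Step 2: 41050 << 5 = 1313600

1313600


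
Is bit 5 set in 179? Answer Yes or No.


0b10110011, bit 5 = 1. Yes

Yes


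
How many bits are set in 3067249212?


0b10110110110100101000001000111100 has 15 set bits

15


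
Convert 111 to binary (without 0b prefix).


111 = 1101111 in binary

1101111


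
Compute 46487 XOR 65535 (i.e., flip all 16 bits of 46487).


46487 ^ 65535 = 19048

19048


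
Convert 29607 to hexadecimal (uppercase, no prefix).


29607 = 73A7 hex

73A7


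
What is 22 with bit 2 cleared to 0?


22 & ~(1 << 2) = 18

18


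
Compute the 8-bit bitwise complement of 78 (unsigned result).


~0b1001110 = 0b10110001 = 177 (8-bit unsigned)

177


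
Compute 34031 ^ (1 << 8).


34031 ^ (1 << 8) = 34031 ^ 256 = 34287

34287


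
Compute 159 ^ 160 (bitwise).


0b10011111 ^ 0b10100000 = 0b111111 = 63

63


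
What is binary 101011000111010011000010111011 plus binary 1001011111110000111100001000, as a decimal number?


101011000111010011000010111011 + 1001011111110000111100001000 = 110100100111000011111111000011 = 882655171

882655171


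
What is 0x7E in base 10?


7E hex = 126 decimal

126


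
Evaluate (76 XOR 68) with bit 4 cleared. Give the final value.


Step 1: 76 ^ 68 = 8
Step 2: 8 & ~(1 << 4) = 8

8


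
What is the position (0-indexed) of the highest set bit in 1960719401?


0b1110100110111100011010000101001. Highest set bit at position 30

30


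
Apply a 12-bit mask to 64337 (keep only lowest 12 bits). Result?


64337 & 4095 = 2897

2897


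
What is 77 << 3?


0b1001101 << 3 = 0b1001101000 = 616

616


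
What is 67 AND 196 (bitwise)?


0b1000011 & 0b11000100 = 0b1000000 = 64

64


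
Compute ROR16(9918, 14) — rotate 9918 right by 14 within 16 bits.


Rotate 0b10011010111110 right by 14 (16-bit) = 0b1001101011111000 = 39672

39672


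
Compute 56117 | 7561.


0b1101101100110101 | 0b1110110001001 = 0b1101111110111101 = 57277

57277


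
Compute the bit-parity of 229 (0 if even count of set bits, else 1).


0b11100101 has 5 ones => parity 1

1


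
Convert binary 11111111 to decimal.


11111111 in decimal = 255

255


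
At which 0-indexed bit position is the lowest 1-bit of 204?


0b11001100. Lowest set bit at position 2

2


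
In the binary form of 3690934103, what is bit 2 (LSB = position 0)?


0b11011011111111110010111101010111, position 2 = 1

1


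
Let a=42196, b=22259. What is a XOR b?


42196 ^ 22259 = 61991

61991


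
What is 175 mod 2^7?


175 & 127 = 47

47


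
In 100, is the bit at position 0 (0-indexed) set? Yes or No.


0b1100100, bit 0 = 0. No

No


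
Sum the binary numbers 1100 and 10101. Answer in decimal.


1100 + 10101 = 100001 = 33

33


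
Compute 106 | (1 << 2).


106 | (1 << 2) = 106 | 4 = 110

110


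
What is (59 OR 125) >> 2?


Step 1: 59 | 125 = 127
Step 2: 127 >> 2 = 31

31


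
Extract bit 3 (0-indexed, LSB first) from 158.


0b10011110, position 3 = 1

1


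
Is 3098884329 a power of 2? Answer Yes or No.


0b10111000101101010011100011101001. Multiple bits set => No

No


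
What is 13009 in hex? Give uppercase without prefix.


13009 = 32D1 hex

32D1


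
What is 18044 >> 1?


0b100011001111100 >> 1 = 0b10001100111110 = 9022

9022


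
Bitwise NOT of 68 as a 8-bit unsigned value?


~0b1000100 = 0b10111011 = 187 (8-bit unsigned)

187


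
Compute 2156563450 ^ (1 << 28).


2156563450 ^ (1 << 28) = 2156563450 ^ 268435456 = 2424998906

2424998906


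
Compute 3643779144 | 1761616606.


0b11011001001011111010100001001000 | 0b1101001000000000010001011011110 = 0b11111001001011111010101011011110 = 4180650718

4180650718


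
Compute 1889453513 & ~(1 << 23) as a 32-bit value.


1889453513 & ~(1 << 23) = 1881064905

1881064905


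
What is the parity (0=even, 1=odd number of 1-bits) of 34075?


0b1000010100011011 has 7 ones => parity 1

1


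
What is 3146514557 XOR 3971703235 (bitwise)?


0b10111011100011000000000001111101 ^ 0b11101100101110110110000111000011 = 0b1010111001101110110000110111110 = 1463247294

1463247294


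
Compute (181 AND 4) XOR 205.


Step 1: 181 & 4 = 4
Step 2: 4 ^ 205 = 201

201


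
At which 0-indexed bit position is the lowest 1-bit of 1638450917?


0b1100001101010001100011011100101. Lowest set bit at position 0

0


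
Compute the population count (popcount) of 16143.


0b11111100001111 has 10 set bits

10


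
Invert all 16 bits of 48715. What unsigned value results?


48715 ^ 65535 = 16820

16820


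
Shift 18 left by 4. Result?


0b10010 << 4 = 0b100100000 = 288

288


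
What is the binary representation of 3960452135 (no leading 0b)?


3960452135 = 11101100000011111011010000100111 in binary

11101100000011111011010000100111


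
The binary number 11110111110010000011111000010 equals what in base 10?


11110111110010000011111000010 in decimal = 519636930

519636930


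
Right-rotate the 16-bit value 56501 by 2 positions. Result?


Rotate 0b1101110010110101 right by 2 (16-bit) = 0b111011100101101 = 30509

30509


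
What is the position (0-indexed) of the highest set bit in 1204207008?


0b1000111110001101011110110100000. Highest set bit at position 30

30


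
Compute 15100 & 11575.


0b11101011111100 & 0b10110100110111 = 0b10100000110100 = 10292

10292


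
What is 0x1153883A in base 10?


1153883A hex = 290687034 decimal

290687034


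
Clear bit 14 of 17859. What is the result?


17859 & ~(1 << 14) = 1475

1475


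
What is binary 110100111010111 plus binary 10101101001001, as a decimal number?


110100111010111 + 10101101001001 = 1001010100100000 = 38176

38176


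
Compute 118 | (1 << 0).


118 | (1 << 0) = 118 | 1 = 119

119


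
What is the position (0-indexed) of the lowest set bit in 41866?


0b1010001110001010. Lowest set bit at position 1

1


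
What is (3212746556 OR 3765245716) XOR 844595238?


Step 1: 3212746556 | 3765245716 = 4286553916
Step 2: 4286553916 ^ 844595238 = 3441958682

3441958682


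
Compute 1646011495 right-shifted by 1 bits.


0b1100010000111000010010001100111 >> 1 = 0b110001000011100001001000110011 = 823005747

823005747


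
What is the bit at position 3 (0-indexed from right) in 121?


0b1111001, position 3 = 1

1


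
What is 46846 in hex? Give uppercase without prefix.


46846 = B6FE hex

B6FE


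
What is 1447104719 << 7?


0b1010110010000010001000011001111 << 7 = 0b10101100100000100010000110011110000000 = 185229404032

185229404032


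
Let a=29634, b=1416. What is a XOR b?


29634 ^ 1416 = 30282

30282


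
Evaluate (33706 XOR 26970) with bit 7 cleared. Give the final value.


Step 1: 33706 ^ 26970 = 60144
Step 2: 60144 & ~(1 << 7) = 60016

60016


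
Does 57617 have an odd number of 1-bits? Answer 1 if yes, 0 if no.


0b1110000100010001 has 6 ones => parity 0

0


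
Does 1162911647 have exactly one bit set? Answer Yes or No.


0b1000101010100001001111110011111. Multiple bits set => No

No


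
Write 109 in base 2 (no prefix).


109 = 1101101 in binary

1101101


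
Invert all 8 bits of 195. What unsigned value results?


195 ^ 255 = 60

60


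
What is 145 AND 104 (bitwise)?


0b10010001 & 0b1101000 = 0b0 = 0

0


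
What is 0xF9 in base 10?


F9 hex = 249 decimal

249


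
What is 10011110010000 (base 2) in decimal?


10011110010000 in decimal = 10128

10128


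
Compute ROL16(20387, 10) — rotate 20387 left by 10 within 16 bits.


Rotate 0b100111110100011 left by 10 (16-bit) = 0b1000110100111110 = 36158

36158


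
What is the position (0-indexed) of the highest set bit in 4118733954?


0b11110101011111101110010010000010. Highest set bit at position 31

31


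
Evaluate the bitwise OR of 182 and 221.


0b10110110 | 0b11011101 = 0b11111111 = 255

255


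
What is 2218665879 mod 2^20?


2218665879 & 1048575 = 927639

927639


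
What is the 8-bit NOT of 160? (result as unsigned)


~0b10100000 = 0b1011111 = 95 (8-bit unsigned)

95


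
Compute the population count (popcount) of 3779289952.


0b11100001010000110110001101100000 has 13 set bits

13


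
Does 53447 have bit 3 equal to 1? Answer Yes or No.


0b1101000011000111, bit 3 = 0. No

No


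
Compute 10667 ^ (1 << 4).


10667 ^ (1 << 4) = 10667 ^ 16 = 10683

10683


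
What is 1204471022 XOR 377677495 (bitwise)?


0b1000111110010101100010011101110 ^ 0b10110100000101110011010110111 = 0b1010001010010000010001001011001 = 1363681881

1363681881


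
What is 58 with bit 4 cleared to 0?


58 & ~(1 << 4) = 42

42


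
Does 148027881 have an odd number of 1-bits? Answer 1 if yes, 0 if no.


0b1000110100101011100111101001 has 15 ones => parity 1

1


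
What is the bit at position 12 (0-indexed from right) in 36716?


0b1000111101101100, position 12 = 0

0


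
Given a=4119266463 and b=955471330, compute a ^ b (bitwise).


4119266463 ^ 955471330 = 3446952317

3446952317


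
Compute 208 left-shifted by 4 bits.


0b11010000 << 4 = 0b110100000000 = 3328

3328


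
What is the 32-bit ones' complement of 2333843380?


2333843380 ^ 4294967295 = 1961123915

1961123915


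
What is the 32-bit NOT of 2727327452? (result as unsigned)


~0b10100010100011111011011011011100 = 0b1011101011100000100100100100011 = 1567639843 (32-bit unsigned)

1567639843


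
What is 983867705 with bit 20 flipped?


983867705 ^ (1 << 20) = 983867705 ^ 1048576 = 984916281

984916281


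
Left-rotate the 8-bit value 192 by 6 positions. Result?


Rotate 0b11000000 left by 6 (8-bit) = 0b110000 = 48

48


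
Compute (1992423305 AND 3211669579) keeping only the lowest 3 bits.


Step 1: 1992423305 & 3211669579 = 910176265
Step 2: 910176265 & 7 = 1

1


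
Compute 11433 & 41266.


0b10110010101001 & 0b1010000100110010 = 0b10000000100000 = 8224

8224


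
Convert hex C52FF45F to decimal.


C52FF45F hex = 3308254303 decimal

3308254303


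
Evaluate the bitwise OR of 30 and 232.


0b11110 | 0b11101000 = 0b11111110 = 254

254


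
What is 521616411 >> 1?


0b11111000101110011110000011011 >> 1 = 0b1111100010111001111000001101 = 260808205

260808205


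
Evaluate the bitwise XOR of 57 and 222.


0b111001 ^ 0b11011110 = 0b11100111 = 231

231


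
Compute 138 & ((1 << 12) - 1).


138 & 4095 = 138

138


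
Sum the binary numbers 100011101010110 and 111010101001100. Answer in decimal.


100011101010110 + 111010101001100 = 1011110010100010 = 48290

48290


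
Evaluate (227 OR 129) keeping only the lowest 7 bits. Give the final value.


Step 1: 227 | 129 = 227
Step 2: 227 & 127 = 99

99


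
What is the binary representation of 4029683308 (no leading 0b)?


4029683308 = 11110000001100000001011001101100 in binary

11110000001100000001011001101100


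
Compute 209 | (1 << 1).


209 | (1 << 1) = 209 | 2 = 211

211


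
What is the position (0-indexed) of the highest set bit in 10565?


0b10100101000101. Highest set bit at position 13

13


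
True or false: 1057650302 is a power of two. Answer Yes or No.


0b111111000010100111011001111110. Multiple bits set => No

No


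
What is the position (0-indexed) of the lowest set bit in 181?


0b10110101. Lowest set bit at position 0

0


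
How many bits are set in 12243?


0b10111111010011 has 10 set bits

10


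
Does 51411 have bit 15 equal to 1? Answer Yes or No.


0b1100100011010011, bit 15 = 1. Yes

Yes


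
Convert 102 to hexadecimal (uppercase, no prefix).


102 = 66 hex

66


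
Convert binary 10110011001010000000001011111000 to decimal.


10110011001010000000001011111000 in decimal = 3005743864

3005743864


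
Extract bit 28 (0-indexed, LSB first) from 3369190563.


0b11001000110100011100010010100011, position 28 = 0

0


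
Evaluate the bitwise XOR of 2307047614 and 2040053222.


0b10001001100000101100000010111110 ^ 0b1111001100110001011110111100110 = 0b11110000000110100111110101011000 = 4028267864

4028267864


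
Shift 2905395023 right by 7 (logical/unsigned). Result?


0b10101101001011001100111101001111 >> 7 = 0b1010110100101100110011110 = 22698398

22698398


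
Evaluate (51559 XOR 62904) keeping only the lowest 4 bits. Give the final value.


Step 1: 51559 ^ 62904 = 15583
Step 2: 15583 & 15 = 15

15


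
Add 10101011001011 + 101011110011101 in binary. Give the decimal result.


10101011001011 + 101011110011101 = 1000001001101000 = 33384

33384


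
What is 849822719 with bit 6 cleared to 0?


849822719 & ~(1 << 6) = 849822655

849822655


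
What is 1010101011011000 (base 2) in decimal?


1010101011011000 in decimal = 43736

43736


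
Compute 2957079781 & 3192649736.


0b10110000010000010111010011100101 & 0b10111110010010111111100000001000 = 0b10110000010000010111000000000000 = 2957078528

2957078528


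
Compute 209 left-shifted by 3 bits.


0b11010001 << 3 = 0b11010001000 = 1672

1672


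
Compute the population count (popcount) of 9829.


0b10011001100101 has 7 set bits

7


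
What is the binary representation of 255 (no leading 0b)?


255 = 11111111 in binary

11111111


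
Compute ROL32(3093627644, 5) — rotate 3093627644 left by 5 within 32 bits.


Rotate 0b10111000011001010000001011111100 left by 5 (32-bit) = 0b1100101000000101111110010111 = 211836823

211836823


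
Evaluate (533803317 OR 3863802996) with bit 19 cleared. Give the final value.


Step 1: 533803317 | 3863802996 = 4292736373
Step 2: 4292736373 & ~(1 << 19) = 4292212085

4292212085


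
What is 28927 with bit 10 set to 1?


28927 | (1 << 10) = 28927 | 1024 = 29951

29951


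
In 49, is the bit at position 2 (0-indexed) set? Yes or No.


0b110001, bit 2 = 0. No

No


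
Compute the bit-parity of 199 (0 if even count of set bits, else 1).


0b11000111 has 5 ones => parity 1

1


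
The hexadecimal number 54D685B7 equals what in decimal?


54D685B7 hex = 1423345079 decimal

1423345079


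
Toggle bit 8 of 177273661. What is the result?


177273661 ^ (1 << 8) = 177273661 ^ 256 = 177273405

177273405


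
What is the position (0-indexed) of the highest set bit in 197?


0b11000101. Highest set bit at position 7

7


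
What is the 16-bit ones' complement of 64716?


64716 ^ 65535 = 819

819


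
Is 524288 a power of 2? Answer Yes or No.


0b10000000000000000000. Only one bit set => Yes

Yes


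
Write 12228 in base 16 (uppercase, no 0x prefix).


12228 = 2FC4 hex

2FC4


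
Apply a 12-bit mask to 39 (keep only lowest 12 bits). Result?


39 & 4095 = 39

39


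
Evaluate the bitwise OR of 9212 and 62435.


0b10001111111100 | 0b1111001111100011 = 0b1111001111111111 = 62463

62463


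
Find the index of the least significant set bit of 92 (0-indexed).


0b1011100. Lowest set bit at position 2

2


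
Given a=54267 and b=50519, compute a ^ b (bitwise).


54267 ^ 50519 = 5804

5804


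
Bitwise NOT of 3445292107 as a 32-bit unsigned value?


~0b11001101010110101111110001001011 = 0b110010101001010000001110110100 = 849675188 (32-bit unsigned)

849675188


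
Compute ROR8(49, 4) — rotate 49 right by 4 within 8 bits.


Rotate 0b110001 right by 4 (8-bit) = 0b10011 = 19

19


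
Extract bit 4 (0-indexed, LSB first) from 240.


0b11110000, position 4 = 1

1


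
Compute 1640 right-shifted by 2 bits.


0b11001101000 >> 2 = 0b110011010 = 410

410


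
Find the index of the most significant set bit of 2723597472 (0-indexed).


0b10100010010101101100110010100000. Highest set bit at position 31

31


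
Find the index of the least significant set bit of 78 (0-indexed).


0b1001110. Lowest set bit at position 1

1


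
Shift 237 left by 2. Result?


0b11101101 << 2 = 0b1110110100 = 948

948


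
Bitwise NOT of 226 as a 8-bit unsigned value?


~0b11100010 = 0b11101 = 29 (8-bit unsigned)

29


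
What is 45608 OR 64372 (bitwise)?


0b1011001000101000 | 0b1111101101110100 = 0b1111101101111100 = 64380

64380


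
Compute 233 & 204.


0b11101001 & 0b11001100 = 0b11001000 = 200

200


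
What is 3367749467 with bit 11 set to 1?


3367749467 | (1 << 11) = 3367749467 | 2048 = 3367751515

3367751515


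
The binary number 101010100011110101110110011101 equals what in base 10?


101010100011110101110110011101 in decimal = 714038685

714038685


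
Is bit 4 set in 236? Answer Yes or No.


0b11101100, bit 4 = 0. No

No


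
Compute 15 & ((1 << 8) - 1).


15 & 255 = 15

15


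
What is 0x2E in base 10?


2E hex = 46 decimal

46


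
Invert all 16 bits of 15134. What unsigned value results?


15134 ^ 65535 = 50401

50401


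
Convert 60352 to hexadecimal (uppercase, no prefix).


60352 = EBC0 hex

EBC0


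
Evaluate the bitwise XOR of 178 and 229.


0b10110010 ^ 0b11100101 = 0b1010111 = 87

87


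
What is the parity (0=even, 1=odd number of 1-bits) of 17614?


0b100010011001110 has 7 ones => parity 1

1


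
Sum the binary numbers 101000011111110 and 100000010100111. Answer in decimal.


101000011111110 + 100000010100111 = 1001000110100101 = 37285

37285


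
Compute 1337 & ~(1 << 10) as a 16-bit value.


1337 & ~(1 << 10) = 313

313


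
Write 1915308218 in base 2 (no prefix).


1915308218 = 1110010001010010100100010111010 in binary

1110010001010010100100010111010


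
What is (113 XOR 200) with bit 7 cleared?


Step 1: 113 ^ 200 = 185
Step 2: 185 & ~(1 << 7) = 57

57


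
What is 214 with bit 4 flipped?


214 ^ (1 << 4) = 214 ^ 16 = 198

198


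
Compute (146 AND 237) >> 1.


Step 1: 146 & 237 = 128
Step 2: 128 >> 1 = 64

64


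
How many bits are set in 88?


0b1011000 has 3 set bits

3


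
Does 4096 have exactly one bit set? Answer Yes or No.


0b1000000000000. Only one bit set => Yes

Yes


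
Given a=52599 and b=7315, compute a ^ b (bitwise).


52599 ^ 7315 = 53732

53732


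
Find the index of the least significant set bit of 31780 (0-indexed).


0b111110000100100. Lowest set bit at position 2

2


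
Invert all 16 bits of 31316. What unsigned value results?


31316 ^ 65535 = 34219

34219


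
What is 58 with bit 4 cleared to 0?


58 & ~(1 << 4) = 42

42


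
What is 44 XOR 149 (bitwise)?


0b101100 ^ 0b10010101 = 0b10111001 = 185

185


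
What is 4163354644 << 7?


0b11111000001001111100000000010100 << 7 = 0b111110000010011111000000000101000000000 = 532909394432

532909394432


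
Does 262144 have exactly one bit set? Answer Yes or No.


0b1000000000000000000. Only one bit set => Yes

Yes


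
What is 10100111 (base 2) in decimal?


10100111 in decimal = 167

167


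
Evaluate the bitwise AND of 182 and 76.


0b10110110 & 0b1001100 = 0b100 = 4

4


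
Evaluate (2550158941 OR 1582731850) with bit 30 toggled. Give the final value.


Step 1: 2550158941 | 1582731850 = 3730232927
Step 2: 3730232927 ^ (1 << 30) = 3730232927 ^ 1073741824 = 2656491103

2656491103


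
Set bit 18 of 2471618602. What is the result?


2471618602 | (1 << 18) = 2471618602 | 262144 = 2471880746

2471880746


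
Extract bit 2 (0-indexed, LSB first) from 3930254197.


0b11101010010000101110101101110101, position 2 = 1

1


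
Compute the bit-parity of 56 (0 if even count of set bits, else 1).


0b111000 has 3 ones => parity 1

1


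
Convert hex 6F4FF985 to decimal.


6F4FF985 hex = 1867512197 decimal

1867512197


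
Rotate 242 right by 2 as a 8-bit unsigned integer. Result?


Rotate 0b11110010 right by 2 (8-bit) = 0b10111100 = 188

188


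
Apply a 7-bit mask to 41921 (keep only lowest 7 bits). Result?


41921 & 127 = 65

65


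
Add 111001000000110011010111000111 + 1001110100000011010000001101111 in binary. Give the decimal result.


111001000000110011010111000111 + 1001110100000011010000001101111 = 10000111100001001101011000110110 = 2273629750

2273629750


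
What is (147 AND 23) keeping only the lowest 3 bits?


Step 1: 147 & 23 = 19
Step 2: 19 & 7 = 3

3


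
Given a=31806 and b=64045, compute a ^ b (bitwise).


31806 ^ 64045 = 34323

34323


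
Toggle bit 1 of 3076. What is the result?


3076 ^ (1 << 1) = 3076 ^ 2 = 3078

3078


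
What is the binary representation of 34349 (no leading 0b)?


34349 = 1000011000101101 in binary

1000011000101101


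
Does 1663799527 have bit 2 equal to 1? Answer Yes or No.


0b1100011001010111001000011100111, bit 2 = 1. Yes

Yes


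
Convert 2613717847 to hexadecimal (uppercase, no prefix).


2613717847 = 9BCA2B57 hex

9BCA2B57


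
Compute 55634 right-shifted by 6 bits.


0b1101100101010010 >> 6 = 0b1101100101 = 869

869


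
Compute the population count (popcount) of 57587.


0b1110000011110011 has 9 set bits

9


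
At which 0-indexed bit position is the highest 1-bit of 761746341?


0b101101011001110101001110100101. Highest set bit at position 29

29


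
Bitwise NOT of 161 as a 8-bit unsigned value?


~0b10100001 = 0b1011110 = 94 (8-bit unsigned)

94


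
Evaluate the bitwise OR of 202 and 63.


0b11001010 | 0b111111 = 0b11111111 = 255

255


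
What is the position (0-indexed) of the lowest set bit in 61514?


0b1111000001001010. Lowest set bit at position 1

1


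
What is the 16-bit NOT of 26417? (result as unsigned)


~0b110011100110001 = 0b1001100011001110 = 39118 (16-bit unsigned)

39118


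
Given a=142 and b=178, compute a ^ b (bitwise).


142 ^ 178 = 60

60


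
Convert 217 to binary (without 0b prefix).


217 = 11011001 in binary

11011001


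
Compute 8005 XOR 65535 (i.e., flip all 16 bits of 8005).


8005 ^ 65535 = 57530

57530


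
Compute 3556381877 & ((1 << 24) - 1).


3556381877 & 16777215 = 16389301

16389301


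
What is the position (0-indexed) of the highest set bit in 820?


0b1100110100. Highest set bit at position 9

9


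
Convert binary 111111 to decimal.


111111 in decimal = 63

63


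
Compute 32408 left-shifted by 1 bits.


0b111111010011000 << 1 = 0b1111110100110000 = 64816

64816


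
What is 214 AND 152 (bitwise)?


0b11010110 & 0b10011000 = 0b10010000 = 144

144


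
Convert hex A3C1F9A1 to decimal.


A3C1F9A1 hex = 2747398561 decimal

2747398561


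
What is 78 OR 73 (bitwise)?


0b1001110 | 0b1001001 = 0b1001111 = 79

79


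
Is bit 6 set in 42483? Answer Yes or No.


0b1010010111110011, bit 6 = 1. Yes

Yes


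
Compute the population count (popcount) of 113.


0b1110001 has 4 set bits

4


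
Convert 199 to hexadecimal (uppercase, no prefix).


199 = C7 hex

C7


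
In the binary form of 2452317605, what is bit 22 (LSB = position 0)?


0b10010010001010110110010110100101, position 22 = 0

0


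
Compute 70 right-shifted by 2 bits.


0b1000110 >> 2 = 0b10001 = 17

17


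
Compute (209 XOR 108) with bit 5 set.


Step 1: 209 ^ 108 = 189
Step 2: 189 | (1 << 5) = 189 | 32 = 189

189


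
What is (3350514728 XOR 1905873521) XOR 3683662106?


Step 1: 3350514728 ^ 1905873521 = 3056442969
Step 2: 3056442969 ^ 3683662106 = 1841145667

1841145667


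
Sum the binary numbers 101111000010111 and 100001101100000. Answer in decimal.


101111000010111 + 100001101100000 = 1010000101110111 = 41335

41335


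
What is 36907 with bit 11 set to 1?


36907 | (1 << 11) = 36907 | 2048 = 38955

38955


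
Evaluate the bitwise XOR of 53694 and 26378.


0b1101000110111110 ^ 0b110011100001010 = 0b1011011010110100 = 46772

46772


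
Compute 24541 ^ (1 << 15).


24541 ^ (1 << 15) = 24541 ^ 32768 = 57309

57309


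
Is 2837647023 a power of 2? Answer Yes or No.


0b10101001001000110000111010101111. Multiple bits set => No

No


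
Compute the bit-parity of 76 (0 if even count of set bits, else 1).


0b1001100 has 3 ones => parity 1

1


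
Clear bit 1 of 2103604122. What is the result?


2103604122 & ~(1 << 1) = 2103604120

2103604120


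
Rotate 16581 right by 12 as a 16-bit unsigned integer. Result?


Rotate 0b100000011000101 right by 12 (16-bit) = 0b110001010100 = 3156

3156


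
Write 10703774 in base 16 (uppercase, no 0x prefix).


10703774 = A3539E hex

A3539E


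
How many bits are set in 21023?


0b101001000011111 has 8 set bits

8


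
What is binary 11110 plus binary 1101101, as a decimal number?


11110 + 1101101 = 10001011 = 139

139


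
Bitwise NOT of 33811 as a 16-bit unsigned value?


~0b1000010000010011 = 0b111101111101100 = 31724 (16-bit unsigned)

31724


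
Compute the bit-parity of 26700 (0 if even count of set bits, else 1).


0b110100001001100 has 6 ones => parity 0

0
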